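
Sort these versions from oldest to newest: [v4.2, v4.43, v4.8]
[v4.2, v4.8, v4.43]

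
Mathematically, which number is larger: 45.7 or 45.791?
45.791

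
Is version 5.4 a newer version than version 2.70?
Yes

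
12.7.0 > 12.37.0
False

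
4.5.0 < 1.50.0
False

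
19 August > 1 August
True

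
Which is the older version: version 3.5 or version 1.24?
version 1.24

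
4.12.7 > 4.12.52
False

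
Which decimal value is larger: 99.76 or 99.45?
99.76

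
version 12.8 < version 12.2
False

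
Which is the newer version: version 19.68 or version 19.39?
version 19.68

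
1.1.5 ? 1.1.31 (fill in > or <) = <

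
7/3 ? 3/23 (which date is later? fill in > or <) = >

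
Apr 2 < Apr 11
True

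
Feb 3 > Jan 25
True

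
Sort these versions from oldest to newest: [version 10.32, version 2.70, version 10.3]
[version 2.70, version 10.3, version 10.32]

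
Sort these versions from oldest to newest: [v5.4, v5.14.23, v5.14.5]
[v5.4, v5.14.5, v5.14.23]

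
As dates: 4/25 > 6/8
False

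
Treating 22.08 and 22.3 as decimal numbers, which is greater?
22.3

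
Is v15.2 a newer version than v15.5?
No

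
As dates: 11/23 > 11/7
True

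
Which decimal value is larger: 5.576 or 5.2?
5.576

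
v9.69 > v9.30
True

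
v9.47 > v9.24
True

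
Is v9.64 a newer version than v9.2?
Yes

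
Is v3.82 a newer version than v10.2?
No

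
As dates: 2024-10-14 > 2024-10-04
True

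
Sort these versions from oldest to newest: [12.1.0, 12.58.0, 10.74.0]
[10.74.0, 12.1.0, 12.58.0]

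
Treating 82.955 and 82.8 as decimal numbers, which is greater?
82.955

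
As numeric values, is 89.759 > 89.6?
True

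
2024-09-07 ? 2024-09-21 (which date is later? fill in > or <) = <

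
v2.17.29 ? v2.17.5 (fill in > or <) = >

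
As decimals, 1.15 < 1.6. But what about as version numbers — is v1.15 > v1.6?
True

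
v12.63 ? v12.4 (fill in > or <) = >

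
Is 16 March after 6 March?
Yes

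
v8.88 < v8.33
False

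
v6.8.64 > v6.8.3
True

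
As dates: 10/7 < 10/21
True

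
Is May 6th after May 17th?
No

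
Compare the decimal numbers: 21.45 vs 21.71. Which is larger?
21.71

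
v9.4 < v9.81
True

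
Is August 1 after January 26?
Yes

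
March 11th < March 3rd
False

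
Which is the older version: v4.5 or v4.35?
v4.5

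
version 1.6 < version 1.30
True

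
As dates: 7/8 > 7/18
False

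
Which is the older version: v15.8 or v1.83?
v1.83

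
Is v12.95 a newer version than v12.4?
Yes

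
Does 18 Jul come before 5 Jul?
No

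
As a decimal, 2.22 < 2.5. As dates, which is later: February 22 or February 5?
February 22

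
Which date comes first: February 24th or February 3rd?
February 3rd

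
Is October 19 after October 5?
Yes. Day 19 comes after day 5 in October — this is a date comparison, not a decimal one (the decimal 10.19 would be smaller than 10.5).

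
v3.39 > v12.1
False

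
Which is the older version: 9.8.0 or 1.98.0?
1.98.0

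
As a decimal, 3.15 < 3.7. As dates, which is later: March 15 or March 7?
March 15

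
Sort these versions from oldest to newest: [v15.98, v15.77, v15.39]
[v15.39, v15.77, v15.98]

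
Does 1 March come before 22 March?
Yes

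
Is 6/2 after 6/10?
No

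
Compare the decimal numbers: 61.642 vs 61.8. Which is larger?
61.8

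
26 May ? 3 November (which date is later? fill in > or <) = <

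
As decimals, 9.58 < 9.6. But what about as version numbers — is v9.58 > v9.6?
True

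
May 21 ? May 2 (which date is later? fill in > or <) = >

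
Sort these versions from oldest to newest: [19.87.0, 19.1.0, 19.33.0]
[19.1.0, 19.33.0, 19.87.0]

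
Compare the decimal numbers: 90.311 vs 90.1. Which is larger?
90.311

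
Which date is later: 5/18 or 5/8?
5/18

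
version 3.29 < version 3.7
False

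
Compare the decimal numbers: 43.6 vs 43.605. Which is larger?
43.605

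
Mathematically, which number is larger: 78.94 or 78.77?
78.94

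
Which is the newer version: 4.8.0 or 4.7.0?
4.8.0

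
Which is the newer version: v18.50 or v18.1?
v18.50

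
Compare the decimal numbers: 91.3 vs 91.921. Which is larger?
91.921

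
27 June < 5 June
False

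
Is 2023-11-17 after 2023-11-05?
Yes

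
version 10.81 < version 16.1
True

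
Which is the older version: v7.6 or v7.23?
v7.6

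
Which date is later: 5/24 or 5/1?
5/24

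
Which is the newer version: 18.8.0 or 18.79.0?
18.79.0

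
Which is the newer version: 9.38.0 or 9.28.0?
9.38.0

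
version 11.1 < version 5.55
False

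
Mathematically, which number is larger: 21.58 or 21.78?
21.78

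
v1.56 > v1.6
True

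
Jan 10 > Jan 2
True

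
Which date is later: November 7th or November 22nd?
November 22nd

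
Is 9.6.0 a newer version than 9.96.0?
No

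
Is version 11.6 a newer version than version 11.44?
No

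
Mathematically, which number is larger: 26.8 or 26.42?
26.8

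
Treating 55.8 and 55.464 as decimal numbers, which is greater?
55.8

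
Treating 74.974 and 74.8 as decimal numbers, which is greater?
74.974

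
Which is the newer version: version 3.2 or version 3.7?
version 3.7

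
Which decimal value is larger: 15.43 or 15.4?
15.43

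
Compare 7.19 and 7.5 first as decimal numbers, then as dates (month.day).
As decimals: 7.19 < 7.5. As dates: 7/19 is later than 7/5 (day 19 > day 5).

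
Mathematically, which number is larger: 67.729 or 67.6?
67.729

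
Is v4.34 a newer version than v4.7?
Yes. Version numbers are compared segment by segment as integers, not as decimals: minor version 34 > 7, so v4.34 > v4.7 (even though the decimal 4.34 < 4.7).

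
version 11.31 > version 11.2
True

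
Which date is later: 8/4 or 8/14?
8/14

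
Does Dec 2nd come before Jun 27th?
No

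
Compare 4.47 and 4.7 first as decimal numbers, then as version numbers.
As decimals: 4.47 < 4.7. As versions: v4.47 > v4.7 (minor version 47 > 7).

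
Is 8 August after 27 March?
Yes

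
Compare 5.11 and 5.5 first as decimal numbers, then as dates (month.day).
As decimals: 5.11 < 5.5. As dates: 5/11 is later than 5/5 (day 11 > day 5).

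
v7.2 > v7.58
False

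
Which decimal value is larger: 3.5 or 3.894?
3.894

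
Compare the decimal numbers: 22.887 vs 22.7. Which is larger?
22.887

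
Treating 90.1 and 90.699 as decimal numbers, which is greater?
90.699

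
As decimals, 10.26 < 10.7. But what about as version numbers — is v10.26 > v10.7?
True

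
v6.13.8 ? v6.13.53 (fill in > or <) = <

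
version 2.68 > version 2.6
True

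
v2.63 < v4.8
True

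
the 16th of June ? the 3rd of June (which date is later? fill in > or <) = >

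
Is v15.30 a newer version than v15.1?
Yes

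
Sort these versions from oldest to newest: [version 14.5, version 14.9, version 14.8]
[version 14.5, version 14.8, version 14.9]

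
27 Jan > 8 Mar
False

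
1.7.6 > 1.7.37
False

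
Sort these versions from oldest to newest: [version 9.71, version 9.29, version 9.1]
[version 9.1, version 9.29, version 9.71]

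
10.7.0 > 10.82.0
False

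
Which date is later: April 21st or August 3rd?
August 3rd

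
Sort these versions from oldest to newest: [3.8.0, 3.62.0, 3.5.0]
[3.5.0, 3.8.0, 3.62.0]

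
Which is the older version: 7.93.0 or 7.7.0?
7.7.0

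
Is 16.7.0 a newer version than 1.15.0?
Yes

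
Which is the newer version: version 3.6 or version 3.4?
version 3.6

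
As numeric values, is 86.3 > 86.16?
True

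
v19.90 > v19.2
True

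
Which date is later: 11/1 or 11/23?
11/23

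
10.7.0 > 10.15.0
False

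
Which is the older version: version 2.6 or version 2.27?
version 2.6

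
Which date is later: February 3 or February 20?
February 20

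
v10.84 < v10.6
False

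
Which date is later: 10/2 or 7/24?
10/2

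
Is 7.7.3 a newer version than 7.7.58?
No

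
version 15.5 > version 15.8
False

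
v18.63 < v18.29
False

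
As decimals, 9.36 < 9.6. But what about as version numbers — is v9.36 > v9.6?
True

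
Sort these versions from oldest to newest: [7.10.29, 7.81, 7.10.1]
[7.10.1, 7.10.29, 7.81]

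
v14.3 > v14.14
False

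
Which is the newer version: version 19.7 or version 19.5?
version 19.7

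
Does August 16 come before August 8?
No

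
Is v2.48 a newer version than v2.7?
Yes. Version numbers are compared segment by segment as integers, not as decimals: minor version 48 > 7, so v2.48 > v2.7 (even though the decimal 2.48 < 2.7).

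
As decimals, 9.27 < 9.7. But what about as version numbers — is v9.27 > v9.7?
True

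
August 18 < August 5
False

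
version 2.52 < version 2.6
False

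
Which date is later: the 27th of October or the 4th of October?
the 27th of October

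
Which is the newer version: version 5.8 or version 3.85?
version 5.8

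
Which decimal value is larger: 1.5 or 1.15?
1.5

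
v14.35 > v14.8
True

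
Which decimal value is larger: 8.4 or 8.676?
8.676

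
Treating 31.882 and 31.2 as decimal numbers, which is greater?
31.882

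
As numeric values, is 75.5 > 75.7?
False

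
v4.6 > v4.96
False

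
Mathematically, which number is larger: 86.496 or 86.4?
86.496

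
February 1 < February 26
True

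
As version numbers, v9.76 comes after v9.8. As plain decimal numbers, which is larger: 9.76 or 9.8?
9.8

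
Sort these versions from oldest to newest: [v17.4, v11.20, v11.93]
[v11.20, v11.93, v17.4]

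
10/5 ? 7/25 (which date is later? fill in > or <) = >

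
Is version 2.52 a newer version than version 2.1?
Yes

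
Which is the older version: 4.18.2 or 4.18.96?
4.18.2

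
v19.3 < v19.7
True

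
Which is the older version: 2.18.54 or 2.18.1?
2.18.1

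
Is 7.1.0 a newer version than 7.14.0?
No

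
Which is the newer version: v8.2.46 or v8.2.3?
v8.2.46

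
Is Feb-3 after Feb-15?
No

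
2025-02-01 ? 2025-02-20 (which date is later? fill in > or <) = <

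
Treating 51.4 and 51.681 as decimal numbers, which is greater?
51.681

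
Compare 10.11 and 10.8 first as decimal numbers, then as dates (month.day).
As decimals: 10.11 < 10.8. As dates: 10/11 is later than 10/8 (day 11 > day 8).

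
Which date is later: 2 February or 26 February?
26 February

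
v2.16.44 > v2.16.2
True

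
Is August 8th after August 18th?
No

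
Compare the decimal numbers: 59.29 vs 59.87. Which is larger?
59.87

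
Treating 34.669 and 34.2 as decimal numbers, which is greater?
34.669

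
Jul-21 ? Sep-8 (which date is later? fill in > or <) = <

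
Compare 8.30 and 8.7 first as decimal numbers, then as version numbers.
As decimals: 8.30 < 8.7. As versions: v8.30 > v8.7 (minor version 30 > 7).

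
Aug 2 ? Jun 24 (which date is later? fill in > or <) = >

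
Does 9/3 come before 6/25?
No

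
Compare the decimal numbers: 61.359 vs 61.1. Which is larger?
61.359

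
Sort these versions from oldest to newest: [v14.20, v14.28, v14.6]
[v14.6, v14.20, v14.28]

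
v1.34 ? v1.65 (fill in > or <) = <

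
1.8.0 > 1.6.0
True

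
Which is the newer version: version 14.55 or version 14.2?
version 14.55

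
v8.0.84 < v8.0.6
False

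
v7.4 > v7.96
False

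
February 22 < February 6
False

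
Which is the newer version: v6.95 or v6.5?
v6.95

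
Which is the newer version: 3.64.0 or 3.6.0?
3.64.0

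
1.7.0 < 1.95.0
True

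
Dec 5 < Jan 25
False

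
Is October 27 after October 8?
Yes. Day 27 comes after day 8 in October — this is a date comparison, not a decimal one (the decimal 10.27 would be smaller than 10.8).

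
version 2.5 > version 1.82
True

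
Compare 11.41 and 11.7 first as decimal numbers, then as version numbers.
As decimals: 11.41 < 11.7. As versions: v11.41 > v11.7 (minor version 41 > 7).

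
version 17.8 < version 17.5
False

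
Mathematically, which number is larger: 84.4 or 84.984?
84.984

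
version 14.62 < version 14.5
False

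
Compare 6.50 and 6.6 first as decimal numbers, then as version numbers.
As decimals: 6.50 < 6.6. As versions: v6.50 > v6.6 (minor version 50 > 6).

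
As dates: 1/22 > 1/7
True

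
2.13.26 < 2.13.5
False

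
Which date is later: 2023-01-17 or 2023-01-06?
2023-01-17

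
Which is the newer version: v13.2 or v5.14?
v13.2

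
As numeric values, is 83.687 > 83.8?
False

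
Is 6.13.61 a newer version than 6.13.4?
Yes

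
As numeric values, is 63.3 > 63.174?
True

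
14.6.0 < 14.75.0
True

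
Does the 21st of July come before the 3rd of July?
No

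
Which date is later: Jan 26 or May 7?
May 7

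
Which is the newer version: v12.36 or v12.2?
v12.36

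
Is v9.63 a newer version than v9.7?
Yes. Version numbers are compared segment by segment as integers, not as decimals: minor version 63 > 7, so v9.63 > v9.7 (even though the decimal 9.63 < 9.7).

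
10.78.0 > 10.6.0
True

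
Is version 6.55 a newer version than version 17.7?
No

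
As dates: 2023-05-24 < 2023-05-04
False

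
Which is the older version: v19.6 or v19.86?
v19.6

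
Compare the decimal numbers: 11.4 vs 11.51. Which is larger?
11.51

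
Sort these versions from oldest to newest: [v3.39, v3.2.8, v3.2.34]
[v3.2.8, v3.2.34, v3.39]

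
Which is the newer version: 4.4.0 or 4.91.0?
4.91.0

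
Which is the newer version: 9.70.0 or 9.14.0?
9.70.0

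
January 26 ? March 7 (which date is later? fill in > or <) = <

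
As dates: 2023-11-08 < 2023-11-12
True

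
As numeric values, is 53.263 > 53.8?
False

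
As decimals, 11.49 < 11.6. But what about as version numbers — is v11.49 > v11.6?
True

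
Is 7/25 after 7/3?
Yes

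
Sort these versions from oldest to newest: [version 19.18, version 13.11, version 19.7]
[version 13.11, version 19.7, version 19.18]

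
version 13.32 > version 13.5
True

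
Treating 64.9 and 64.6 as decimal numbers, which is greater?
64.9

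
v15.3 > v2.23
True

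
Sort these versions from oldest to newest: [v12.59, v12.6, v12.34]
[v12.6, v12.34, v12.59]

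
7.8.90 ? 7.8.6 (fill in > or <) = >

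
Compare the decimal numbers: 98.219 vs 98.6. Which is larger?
98.6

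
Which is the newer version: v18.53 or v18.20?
v18.53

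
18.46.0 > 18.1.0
True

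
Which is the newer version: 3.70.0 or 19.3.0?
19.3.0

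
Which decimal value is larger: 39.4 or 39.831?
39.831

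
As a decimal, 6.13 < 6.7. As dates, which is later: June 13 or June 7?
June 13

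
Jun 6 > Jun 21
False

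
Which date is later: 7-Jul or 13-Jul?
13-Jul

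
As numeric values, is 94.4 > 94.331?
True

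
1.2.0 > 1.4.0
False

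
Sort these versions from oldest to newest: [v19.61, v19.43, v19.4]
[v19.4, v19.43, v19.61]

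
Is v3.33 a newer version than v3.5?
Yes. Version numbers are compared segment by segment as integers, not as decimals: minor version 33 > 5, so v3.33 > v3.5 (even though the decimal 3.33 < 3.5).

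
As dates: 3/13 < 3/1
False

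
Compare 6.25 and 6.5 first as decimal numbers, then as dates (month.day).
As decimals: 6.25 < 6.5. As dates: 6/25 is later than 6/5 (day 25 > day 5).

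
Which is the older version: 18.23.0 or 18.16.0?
18.16.0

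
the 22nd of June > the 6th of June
True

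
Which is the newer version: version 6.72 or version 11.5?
version 11.5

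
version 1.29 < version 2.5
True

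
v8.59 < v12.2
True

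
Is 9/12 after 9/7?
Yes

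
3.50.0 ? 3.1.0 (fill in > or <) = >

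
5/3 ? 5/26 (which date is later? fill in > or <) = <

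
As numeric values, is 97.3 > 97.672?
False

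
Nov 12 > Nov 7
True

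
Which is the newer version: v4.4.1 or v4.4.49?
v4.4.49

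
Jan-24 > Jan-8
True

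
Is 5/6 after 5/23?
No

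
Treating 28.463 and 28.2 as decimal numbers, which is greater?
28.463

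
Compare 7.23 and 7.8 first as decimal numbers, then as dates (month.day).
As decimals: 7.23 < 7.8. As dates: 7/23 is later than 7/8 (day 23 > day 8).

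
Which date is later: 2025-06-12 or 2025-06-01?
2025-06-12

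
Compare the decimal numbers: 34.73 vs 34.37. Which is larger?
34.73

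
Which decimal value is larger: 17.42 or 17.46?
17.46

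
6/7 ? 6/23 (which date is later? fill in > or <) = <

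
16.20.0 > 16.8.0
True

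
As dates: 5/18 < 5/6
False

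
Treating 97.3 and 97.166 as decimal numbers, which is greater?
97.3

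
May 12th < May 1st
False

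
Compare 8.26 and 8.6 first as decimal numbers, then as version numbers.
As decimals: 8.26 < 8.6. As versions: v8.26 > v8.6 (minor version 26 > 6).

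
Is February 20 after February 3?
Yes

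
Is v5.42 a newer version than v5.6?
Yes. Version numbers are compared segment by segment as integers, not as decimals: minor version 42 > 6, so v5.42 > v5.6 (even though the decimal 5.42 < 5.6).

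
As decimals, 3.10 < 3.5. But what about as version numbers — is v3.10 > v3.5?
True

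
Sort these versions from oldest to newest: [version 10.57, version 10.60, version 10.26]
[version 10.26, version 10.57, version 10.60]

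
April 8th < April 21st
True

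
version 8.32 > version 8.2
True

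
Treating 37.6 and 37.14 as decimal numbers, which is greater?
37.6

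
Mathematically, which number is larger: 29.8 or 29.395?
29.8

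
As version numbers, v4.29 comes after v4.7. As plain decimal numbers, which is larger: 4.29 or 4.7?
4.7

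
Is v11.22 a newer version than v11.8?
Yes. Version numbers are compared segment by segment as integers, not as decimals: minor version 22 > 8, so v11.22 > v11.8 (even though the decimal 11.22 < 11.8).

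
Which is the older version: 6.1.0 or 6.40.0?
6.1.0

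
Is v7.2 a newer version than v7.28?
No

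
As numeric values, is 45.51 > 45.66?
False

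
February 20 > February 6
True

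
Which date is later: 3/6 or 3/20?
3/20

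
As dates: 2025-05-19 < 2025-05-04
False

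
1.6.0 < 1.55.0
True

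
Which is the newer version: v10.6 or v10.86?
v10.86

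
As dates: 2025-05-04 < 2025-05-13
True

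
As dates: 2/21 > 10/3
False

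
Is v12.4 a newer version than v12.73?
No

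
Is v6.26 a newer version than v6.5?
Yes. Version numbers are compared segment by segment as integers, not as decimals: minor version 26 > 5, so v6.26 > v6.5 (even though the decimal 6.26 < 6.5).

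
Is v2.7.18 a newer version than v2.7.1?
Yes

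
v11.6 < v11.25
True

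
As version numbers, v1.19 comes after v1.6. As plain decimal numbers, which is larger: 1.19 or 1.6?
1.6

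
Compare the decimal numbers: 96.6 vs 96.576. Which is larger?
96.6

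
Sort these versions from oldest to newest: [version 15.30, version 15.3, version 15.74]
[version 15.3, version 15.30, version 15.74]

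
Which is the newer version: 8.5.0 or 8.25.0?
8.25.0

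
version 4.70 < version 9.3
True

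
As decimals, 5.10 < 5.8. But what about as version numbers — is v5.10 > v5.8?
True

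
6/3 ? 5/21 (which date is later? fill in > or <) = >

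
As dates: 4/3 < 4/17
True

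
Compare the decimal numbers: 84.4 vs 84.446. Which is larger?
84.446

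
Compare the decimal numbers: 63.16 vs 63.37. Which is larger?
63.37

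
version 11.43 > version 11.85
False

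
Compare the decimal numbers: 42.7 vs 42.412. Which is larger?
42.7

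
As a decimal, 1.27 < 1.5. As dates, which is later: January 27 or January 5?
January 27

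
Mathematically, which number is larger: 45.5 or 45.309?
45.5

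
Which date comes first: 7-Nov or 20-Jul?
20-Jul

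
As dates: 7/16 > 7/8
True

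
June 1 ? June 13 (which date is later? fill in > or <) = <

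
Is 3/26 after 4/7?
No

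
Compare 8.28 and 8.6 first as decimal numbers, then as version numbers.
As decimals: 8.28 < 8.6. As versions: v8.28 > v8.6 (minor version 28 > 6).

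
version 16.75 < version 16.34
False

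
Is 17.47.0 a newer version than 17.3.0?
Yes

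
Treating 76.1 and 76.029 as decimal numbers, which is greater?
76.1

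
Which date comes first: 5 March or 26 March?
5 March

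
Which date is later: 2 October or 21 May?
2 October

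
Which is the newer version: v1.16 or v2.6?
v2.6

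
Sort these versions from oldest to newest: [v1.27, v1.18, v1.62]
[v1.18, v1.27, v1.62]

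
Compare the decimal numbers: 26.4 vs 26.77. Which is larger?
26.77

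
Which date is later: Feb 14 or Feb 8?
Feb 14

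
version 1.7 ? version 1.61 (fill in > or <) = <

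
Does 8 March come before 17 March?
Yes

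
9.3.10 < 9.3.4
False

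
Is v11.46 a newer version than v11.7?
Yes. Version numbers are compared segment by segment as integers, not as decimals: minor version 46 > 7, so v11.46 > v11.7 (even though the decimal 11.46 < 11.7).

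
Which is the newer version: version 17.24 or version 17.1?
version 17.24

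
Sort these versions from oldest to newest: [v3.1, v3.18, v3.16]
[v3.1, v3.16, v3.18]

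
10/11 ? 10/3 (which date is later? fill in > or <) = >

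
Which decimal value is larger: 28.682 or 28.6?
28.682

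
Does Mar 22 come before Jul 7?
Yes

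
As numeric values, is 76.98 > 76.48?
True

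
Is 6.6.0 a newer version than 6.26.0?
No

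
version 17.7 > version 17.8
False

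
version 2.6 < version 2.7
True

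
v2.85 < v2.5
False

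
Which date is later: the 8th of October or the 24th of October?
the 24th of October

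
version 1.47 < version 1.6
False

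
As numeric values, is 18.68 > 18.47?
True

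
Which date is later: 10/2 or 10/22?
10/22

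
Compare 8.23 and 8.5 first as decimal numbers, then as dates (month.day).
As decimals: 8.23 < 8.5. As dates: 8/23 is later than 8/5 (day 23 > day 5).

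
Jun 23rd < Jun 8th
False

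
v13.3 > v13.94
False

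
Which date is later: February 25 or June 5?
June 5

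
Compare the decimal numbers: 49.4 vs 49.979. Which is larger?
49.979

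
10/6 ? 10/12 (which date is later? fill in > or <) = <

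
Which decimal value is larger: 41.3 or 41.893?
41.893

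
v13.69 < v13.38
False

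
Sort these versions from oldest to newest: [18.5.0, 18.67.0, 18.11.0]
[18.5.0, 18.11.0, 18.67.0]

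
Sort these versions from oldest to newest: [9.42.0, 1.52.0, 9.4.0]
[1.52.0, 9.4.0, 9.42.0]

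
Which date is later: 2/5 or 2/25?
2/25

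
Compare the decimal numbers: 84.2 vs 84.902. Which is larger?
84.902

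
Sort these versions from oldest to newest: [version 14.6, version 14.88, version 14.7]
[version 14.6, version 14.7, version 14.88]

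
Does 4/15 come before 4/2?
No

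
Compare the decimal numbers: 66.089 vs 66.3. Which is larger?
66.3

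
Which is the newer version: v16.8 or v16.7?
v16.8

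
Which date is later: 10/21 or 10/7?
10/21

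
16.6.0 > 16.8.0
False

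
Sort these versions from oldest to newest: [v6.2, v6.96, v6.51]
[v6.2, v6.51, v6.96]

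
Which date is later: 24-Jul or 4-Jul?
24-Jul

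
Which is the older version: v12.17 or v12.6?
v12.6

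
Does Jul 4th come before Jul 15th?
Yes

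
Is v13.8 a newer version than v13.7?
Yes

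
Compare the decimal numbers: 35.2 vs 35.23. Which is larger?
35.23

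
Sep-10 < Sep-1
False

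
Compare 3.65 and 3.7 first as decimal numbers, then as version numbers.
As decimals: 3.65 < 3.7. As versions: v3.65 > v3.7 (minor version 65 > 7).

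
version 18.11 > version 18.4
True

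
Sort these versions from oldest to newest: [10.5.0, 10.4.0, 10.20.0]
[10.4.0, 10.5.0, 10.20.0]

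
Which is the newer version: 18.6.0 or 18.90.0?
18.90.0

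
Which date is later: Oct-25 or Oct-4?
Oct-25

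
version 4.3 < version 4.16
True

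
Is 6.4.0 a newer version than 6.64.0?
No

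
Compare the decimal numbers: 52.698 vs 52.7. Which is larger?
52.7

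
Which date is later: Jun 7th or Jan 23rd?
Jun 7th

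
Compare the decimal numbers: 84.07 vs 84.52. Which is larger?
84.52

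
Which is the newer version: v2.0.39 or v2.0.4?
v2.0.39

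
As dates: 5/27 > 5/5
True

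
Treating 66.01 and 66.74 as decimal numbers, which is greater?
66.74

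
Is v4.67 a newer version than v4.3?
Yes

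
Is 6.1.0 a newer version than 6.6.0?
No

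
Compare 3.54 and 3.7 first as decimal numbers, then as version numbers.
As decimals: 3.54 < 3.7. As versions: v3.54 > v3.7 (minor version 54 > 7).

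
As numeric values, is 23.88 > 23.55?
True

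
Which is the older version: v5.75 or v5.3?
v5.3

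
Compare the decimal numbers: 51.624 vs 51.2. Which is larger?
51.624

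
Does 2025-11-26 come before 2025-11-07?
No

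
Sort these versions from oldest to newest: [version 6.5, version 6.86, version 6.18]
[version 6.5, version 6.18, version 6.86]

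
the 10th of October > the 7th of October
True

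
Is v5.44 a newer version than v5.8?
Yes. Version numbers are compared segment by segment as integers, not as decimals: minor version 44 > 8, so v5.44 > v5.8 (even though the decimal 5.44 < 5.8).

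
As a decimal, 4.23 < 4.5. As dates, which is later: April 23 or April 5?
April 23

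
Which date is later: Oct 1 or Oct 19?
Oct 19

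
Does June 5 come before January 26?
No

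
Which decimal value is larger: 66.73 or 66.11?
66.73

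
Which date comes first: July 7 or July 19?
July 7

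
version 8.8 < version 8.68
True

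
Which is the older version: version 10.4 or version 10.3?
version 10.3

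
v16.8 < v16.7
False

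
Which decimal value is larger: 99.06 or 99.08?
99.08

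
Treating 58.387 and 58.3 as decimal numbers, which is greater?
58.387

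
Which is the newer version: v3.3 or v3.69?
v3.69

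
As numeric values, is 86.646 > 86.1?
True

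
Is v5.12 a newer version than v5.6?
Yes. Version numbers are compared segment by segment as integers, not as decimals: minor version 12 > 6, so v5.12 > v5.6 (even though the decimal 5.12 < 5.6).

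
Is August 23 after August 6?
Yes. Day 23 comes after day 6 in August — this is a date comparison, not a decimal one (the decimal 8.23 would be smaller than 8.6).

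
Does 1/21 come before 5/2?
Yes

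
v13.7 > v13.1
True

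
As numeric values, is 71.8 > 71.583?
True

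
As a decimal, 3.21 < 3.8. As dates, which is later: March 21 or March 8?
March 21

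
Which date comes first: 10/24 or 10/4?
10/4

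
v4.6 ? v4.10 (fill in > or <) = <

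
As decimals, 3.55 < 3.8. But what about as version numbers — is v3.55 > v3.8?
True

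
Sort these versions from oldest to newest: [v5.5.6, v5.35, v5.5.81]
[v5.5.6, v5.5.81, v5.35]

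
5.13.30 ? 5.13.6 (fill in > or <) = >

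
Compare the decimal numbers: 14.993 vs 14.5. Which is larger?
14.993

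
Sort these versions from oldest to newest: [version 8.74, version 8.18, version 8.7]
[version 8.7, version 8.18, version 8.74]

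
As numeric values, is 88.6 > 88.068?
True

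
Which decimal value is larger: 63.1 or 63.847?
63.847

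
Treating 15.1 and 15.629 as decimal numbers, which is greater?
15.629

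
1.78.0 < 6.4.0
True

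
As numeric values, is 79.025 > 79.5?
False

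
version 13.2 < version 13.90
True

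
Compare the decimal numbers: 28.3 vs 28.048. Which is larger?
28.3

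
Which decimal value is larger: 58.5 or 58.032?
58.5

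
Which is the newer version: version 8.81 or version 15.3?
version 15.3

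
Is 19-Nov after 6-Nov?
Yes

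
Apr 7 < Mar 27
False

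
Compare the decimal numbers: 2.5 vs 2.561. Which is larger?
2.561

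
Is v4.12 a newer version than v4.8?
Yes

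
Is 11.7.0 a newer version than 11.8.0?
No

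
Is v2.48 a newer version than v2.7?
Yes. Version numbers are compared segment by segment as integers, not as decimals: minor version 48 > 7, so v2.48 > v2.7 (even though the decimal 2.48 < 2.7).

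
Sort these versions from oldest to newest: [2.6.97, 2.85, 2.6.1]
[2.6.1, 2.6.97, 2.85]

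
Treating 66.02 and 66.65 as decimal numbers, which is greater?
66.65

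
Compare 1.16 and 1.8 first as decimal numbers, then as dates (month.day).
As decimals: 1.16 < 1.8. As dates: 1/16 is later than 1/8 (day 16 > day 8).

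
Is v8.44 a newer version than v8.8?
Yes. Version numbers are compared segment by segment as integers, not as decimals: minor version 44 > 8, so v8.44 > v8.8 (even though the decimal 8.44 < 8.8).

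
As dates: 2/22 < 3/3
True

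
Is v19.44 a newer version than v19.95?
No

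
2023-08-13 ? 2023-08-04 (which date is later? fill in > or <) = >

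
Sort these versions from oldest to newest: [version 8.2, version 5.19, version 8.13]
[version 5.19, version 8.2, version 8.13]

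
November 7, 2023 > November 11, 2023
False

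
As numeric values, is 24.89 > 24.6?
True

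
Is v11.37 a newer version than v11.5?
Yes. Version numbers are compared segment by segment as integers, not as decimals: minor version 37 > 5, so v11.37 > v11.5 (even though the decimal 11.37 < 11.5).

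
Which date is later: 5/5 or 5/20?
5/20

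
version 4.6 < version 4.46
True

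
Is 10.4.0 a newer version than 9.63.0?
Yes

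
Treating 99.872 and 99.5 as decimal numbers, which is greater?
99.872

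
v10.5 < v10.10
True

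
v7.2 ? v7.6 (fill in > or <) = <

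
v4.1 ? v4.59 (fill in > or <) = <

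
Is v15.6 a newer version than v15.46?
No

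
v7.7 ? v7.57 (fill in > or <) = <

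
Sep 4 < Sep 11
True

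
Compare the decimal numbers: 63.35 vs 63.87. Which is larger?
63.87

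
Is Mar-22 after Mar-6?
Yes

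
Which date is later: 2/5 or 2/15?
2/15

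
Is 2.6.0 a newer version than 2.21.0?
No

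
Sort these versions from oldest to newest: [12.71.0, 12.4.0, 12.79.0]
[12.4.0, 12.71.0, 12.79.0]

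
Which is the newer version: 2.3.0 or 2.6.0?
2.6.0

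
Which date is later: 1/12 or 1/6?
1/12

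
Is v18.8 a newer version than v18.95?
No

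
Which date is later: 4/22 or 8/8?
8/8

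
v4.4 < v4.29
True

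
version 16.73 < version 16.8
False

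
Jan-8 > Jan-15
False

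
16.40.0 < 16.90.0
True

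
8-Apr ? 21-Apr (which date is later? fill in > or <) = <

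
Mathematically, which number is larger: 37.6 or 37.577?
37.6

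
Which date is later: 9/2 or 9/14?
9/14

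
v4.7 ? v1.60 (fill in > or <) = >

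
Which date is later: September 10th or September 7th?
September 10th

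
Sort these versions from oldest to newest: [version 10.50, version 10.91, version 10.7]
[version 10.7, version 10.50, version 10.91]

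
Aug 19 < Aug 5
False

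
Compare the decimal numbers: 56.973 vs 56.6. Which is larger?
56.973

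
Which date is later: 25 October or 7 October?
25 October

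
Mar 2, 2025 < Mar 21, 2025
True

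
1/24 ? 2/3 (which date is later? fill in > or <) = <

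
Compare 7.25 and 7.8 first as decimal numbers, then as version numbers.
As decimals: 7.25 < 7.8. As versions: v7.25 > v7.8 (minor version 25 > 8).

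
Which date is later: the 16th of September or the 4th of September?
the 16th of September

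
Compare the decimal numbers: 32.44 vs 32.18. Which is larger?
32.44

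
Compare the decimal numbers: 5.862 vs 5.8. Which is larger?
5.862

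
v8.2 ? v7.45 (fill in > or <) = >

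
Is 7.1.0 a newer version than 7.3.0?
No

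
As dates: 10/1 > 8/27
True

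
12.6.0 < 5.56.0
False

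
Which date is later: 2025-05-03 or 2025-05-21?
2025-05-21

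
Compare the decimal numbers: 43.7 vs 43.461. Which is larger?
43.7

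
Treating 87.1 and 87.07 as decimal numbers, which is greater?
87.1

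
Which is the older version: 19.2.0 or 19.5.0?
19.2.0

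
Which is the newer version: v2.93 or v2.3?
v2.93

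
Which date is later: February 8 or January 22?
February 8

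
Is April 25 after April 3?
Yes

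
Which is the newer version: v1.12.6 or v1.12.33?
v1.12.33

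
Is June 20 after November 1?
No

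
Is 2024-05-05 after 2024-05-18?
No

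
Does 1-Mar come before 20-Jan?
No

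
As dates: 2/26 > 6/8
False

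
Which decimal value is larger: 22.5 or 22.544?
22.544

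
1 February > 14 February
False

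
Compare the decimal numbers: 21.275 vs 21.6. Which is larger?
21.6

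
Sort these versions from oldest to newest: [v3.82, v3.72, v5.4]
[v3.72, v3.82, v5.4]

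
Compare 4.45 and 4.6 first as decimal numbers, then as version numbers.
As decimals: 4.45 < 4.6. As versions: v4.45 > v4.6 (minor version 45 > 6).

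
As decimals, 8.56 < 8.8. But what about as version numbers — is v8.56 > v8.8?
True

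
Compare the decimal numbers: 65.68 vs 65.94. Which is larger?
65.94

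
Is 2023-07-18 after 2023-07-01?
Yes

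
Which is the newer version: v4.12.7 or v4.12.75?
v4.12.75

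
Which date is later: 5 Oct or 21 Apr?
5 Oct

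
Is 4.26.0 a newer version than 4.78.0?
No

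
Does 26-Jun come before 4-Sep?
Yes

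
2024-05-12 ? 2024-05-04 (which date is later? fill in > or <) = >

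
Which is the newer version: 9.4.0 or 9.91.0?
9.91.0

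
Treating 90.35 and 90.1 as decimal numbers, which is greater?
90.35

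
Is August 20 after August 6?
Yes. Day 20 comes after day 6 in August — this is a date comparison, not a decimal one (the decimal 8.20 would be smaller than 8.6).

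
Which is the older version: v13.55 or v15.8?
v13.55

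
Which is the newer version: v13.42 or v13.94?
v13.94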